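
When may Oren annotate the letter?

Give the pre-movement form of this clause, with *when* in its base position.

Oren may annotate the letter when.

The filler 'when' is interpreted as the temporal adjunct. Wh-movement fronts it, leaving a gap right after 'letter':
When may Oren annotate the letter ___?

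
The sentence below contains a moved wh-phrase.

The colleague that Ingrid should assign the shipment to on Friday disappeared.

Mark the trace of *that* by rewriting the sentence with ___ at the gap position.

The colleague that Ingrid should assign the shipment to ___ on Friday disappeared.

'that' is the object of the preposition 'to' (recipient of 'assign'). The gap is right after 'to'.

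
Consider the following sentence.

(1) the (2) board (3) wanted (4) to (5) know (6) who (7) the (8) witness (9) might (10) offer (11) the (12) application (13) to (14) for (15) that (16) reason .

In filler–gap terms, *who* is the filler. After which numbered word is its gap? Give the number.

13

Before movement: The witness might offer the application to who for that reason.
'who' functions as the object of the preposition 'to' (recipient of 'offer'). It moves to the left edge, and the trace sits right after 'to':
The board wanted to know who the witness might offer the application to ___ for that reason.
'to' is word 13.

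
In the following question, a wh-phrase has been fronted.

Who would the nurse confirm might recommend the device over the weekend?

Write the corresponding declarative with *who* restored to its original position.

The nurse would confirm who might recommend the device over the weekend.

'who' is the subject of the clause embedded under 'confirm'. It moves to the left edge, and the trace sits right after 'confirm':
Who would the nurse confirm ___ might recommend the device over the weekend?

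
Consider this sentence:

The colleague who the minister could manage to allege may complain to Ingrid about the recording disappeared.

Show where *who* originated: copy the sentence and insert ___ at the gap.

The colleague who the minister could manage to allege ___ may complain to Ingrid about the recording disappeared.

'who' is the subject of the clause embedded under 'allege'. The gap is right after 'allege'.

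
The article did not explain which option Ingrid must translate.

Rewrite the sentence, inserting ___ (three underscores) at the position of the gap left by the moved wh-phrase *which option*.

Underlying clause: Ingrid must translate which option.
'which option' is the direct object of 'translate'. The gap is right after 'translate'.

The article did not explain which option Ingrid must translate ___.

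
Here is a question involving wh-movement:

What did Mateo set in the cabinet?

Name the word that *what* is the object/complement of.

Before movement: Mateo did set what in the cabinet.
The filler 'what' is interpreted as the direct object of 'set'. Wh-movement fronts it, leaving a gap right after 'set':
What did Mateo set ___ in the cabinet?

set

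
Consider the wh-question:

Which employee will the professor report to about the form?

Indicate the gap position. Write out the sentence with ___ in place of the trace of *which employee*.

Underlying clause: The professor will report to which employee about the form.
'which employee' is the object of the preposition 'to'. The gap is right after 'to'.

Which employee will the professor report to ___ about the form?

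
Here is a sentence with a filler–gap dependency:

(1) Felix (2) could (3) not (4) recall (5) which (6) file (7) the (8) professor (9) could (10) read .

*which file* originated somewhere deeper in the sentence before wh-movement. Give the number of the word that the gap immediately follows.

10

Before movement: The professor could read which file.
'which file' functions as the direct object of 'read'. It moves to the left edge, and the trace sits right after 'read':
Felix could not recall which file the professor could read ___.
'read' is word 10.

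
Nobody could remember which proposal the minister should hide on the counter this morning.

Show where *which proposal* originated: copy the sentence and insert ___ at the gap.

In situ: The minister should hide which proposal on the counter this morning.
'which proposal' functions as the direct object of 'hide'. The gap is right after 'hide'.

Nobody could remember which proposal the minister should hide ___ on the counter this morning.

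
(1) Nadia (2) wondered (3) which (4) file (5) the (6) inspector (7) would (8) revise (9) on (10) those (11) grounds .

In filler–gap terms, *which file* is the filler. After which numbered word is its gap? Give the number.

8

Before movement: The inspector would revise which file on those grounds.
'which file' functions as the direct object of 'revise'. Wh-movement fronts it, leaving a gap right after 'revise':
Nadia wondered which file the inspector would revise ___ on those grounds.
'revise' is word 8.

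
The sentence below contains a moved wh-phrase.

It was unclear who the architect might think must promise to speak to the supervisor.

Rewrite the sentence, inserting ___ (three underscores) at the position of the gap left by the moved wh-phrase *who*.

It was unclear who the architect might think ___ must promise to speak to the supervisor.

Pre-movement form: The architect might think who must promise to speak to the supervisor.
'who' functions as the subject of the clause embedded under 'think'. The gap is right after 'think'.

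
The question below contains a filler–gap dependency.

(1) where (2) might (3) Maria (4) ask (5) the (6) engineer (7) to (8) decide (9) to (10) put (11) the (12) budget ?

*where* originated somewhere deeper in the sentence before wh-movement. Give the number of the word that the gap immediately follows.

12

Underlying clause: Maria might ask the engineer to decide to put the budget where.
The filler 'where' is interpreted as the locative complement of 'put'. It moves to the left edge, and the trace sits right after 'budget':
Where might Maria ask the engineer to decide to put the budget ___?
'budget' is word 12.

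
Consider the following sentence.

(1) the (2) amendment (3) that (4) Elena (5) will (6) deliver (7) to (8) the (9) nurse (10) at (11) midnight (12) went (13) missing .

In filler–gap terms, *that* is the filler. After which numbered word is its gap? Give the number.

6

'that' is the direct object of 'deliver'. Wh-movement fronts it, leaving a gap right after 'deliver':
The amendment that Elena will deliver ___ to the nurse at midnight went missing.
'deliver' is word 6.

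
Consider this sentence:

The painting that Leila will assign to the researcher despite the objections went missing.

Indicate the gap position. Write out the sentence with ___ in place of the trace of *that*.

The painting that Leila will assign ___ to the researcher despite the objections went missing.

'that' is the direct object of 'assign'. The gap is right after 'assign'.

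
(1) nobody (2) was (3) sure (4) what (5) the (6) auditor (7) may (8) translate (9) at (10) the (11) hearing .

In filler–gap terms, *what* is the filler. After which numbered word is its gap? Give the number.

Underlying clause: The auditor may translate what at the hearing.
'what' is the direct object of 'translate'. Wh-movement fronts it, leaving a gap right after 'translate':
Nobody was sure what the auditor may translate ___ at the hearing.
'translate' is word 8.

8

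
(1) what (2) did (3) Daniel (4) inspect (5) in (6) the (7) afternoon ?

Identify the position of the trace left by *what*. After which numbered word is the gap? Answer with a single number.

4

Underlying clause: Daniel did inspect what in the afternoon.
'what' is the direct object of 'inspect'. Fronting leaves a gap immediately after 'inspect':
What did Daniel inspect ___ in the afternoon?
'inspect' is word 4.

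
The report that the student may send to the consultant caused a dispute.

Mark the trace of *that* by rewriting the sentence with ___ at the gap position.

The report that the student may send ___ to the consultant caused a dispute.

'that' functions as the direct object of 'send'. The gap is right after 'send'.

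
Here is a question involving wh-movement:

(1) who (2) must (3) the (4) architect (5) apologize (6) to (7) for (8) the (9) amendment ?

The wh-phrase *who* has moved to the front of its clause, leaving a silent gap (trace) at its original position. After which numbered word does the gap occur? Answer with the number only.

6

In situ: The architect must apologize to who for the amendment.
'who' is the object of the preposition 'to'. It moves to the left edge, and the trace sits right after 'to':
Who must the architect apologize to ___ for the amendment?
'to' is word 6.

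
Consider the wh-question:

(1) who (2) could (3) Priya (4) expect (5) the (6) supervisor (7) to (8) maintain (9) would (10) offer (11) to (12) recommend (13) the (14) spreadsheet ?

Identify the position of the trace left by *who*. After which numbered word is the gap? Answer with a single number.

8

Pre-movement form: Priya could expect the supervisor to maintain who would offer to recommend the spreadsheet.
'who' is the subject of the clause embedded under 'maintain'. Fronting leaves a gap immediately after 'maintain':
Who could Priya expect the supervisor to maintain ___ would offer to recommend the spreadsheet?
'maintain' is word 8.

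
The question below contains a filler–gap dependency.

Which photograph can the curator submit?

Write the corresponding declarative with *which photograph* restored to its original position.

'which photograph' functions as the direct object of 'submit'. Wh-movement fronts it, leaving a gap right after 'submit':
Which photograph can the curator submit ___?

The curator can submit which photograph.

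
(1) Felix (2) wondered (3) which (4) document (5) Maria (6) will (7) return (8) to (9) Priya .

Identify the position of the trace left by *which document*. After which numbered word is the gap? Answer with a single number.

Pre-movement form: Maria will return which document to Priya.
'which document' functions as the direct object of 'return'. Fronting leaves a gap immediately after 'return':
Felix wondered which document Maria will return ___ to Priya.
'return' is word 7.

7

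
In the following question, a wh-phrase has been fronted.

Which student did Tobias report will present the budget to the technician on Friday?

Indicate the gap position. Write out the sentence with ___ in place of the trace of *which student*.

Which student did Tobias report ___ will present the budget to the technician on Friday?

Before movement: Tobias did report which student will present the budget to the technician on Friday.
'which student' functions as the subject of the clause embedded under 'report'. The gap is right after 'report'.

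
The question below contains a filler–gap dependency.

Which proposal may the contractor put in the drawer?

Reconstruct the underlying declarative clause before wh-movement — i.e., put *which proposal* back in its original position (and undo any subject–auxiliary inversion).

The filler 'which proposal' is interpreted as the direct object of 'put'. Fronting leaves a gap immediately after 'put':
Which proposal may the contractor put ___ in the drawer?

The contractor may put which proposal in the drawer.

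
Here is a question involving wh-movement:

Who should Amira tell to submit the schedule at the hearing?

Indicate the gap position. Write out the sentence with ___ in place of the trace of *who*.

Pre-movement form: Amira should tell who to submit the schedule at the hearing.
The filler 'who' is interpreted as the direct object of 'tell'. The gap is right after 'tell'.

Who should Amira tell ___ to submit the schedule at the hearing?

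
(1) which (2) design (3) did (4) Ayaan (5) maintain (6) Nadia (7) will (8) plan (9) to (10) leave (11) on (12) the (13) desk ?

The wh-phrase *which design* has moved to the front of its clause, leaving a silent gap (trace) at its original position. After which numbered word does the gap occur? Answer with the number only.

In situ: Ayaan did maintain Nadia will plan to leave which design on the desk.
'which design' is the direct object of 'leave'. It moves to the left edge, and the trace sits right after 'leave':
Which design did Ayaan maintain Nadia will plan to leave ___ on the desk?
'leave' is word 10.

10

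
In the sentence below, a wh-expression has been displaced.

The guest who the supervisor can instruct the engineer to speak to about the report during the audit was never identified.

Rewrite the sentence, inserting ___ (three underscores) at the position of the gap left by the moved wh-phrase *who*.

The guest who the supervisor can instruct the engineer to speak to ___ about the report during the audit was never identified.

'who' is the object of the preposition 'to'. The gap is right after 'to'.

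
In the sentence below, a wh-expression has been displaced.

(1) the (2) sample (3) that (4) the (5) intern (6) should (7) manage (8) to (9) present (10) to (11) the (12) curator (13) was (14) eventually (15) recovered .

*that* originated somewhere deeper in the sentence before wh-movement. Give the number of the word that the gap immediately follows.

9

'that' functions as the direct object of 'present'. It moves to the left edge, and the trace sits right after 'present':
The sample that the intern should manage to present ___ to the curator was eventually recovered.
'present' is word 9.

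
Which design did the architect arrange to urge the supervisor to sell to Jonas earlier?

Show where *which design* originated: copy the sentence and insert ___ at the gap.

Which design did the architect arrange to urge the supervisor to sell ___ to Jonas earlier?

In situ: The architect did arrange to urge the supervisor to sell which design to Jonas earlier.
'which design' functions as the direct object of 'sell'. The gap is right after 'sell'.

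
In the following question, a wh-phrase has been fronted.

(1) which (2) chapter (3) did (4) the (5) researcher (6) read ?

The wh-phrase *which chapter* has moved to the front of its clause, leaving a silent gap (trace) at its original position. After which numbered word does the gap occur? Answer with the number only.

Pre-movement form: The researcher did read which chapter.
The filler 'which chapter' is interpreted as the direct object of 'read'. Fronting leaves a gap immediately after 'read':
Which chapter did the researcher read ___?
'read' is word 6.

6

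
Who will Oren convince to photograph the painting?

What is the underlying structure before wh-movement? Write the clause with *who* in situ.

Oren will convince who to photograph the painting.

The filler 'who' is interpreted as the direct object of 'convince'. It moves to the left edge, and the trace sits right after 'convince':
Who will Oren convince ___ to photograph the painting?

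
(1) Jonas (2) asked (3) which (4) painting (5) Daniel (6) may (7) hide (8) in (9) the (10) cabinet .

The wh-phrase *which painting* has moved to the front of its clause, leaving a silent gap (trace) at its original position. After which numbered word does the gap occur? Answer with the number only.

7

Pre-movement form: Daniel may hide which painting in the cabinet.
'which painting' is the direct object of 'hide'. It moves to the left edge, and the trace sits right after 'hide':
Jonas asked which painting Daniel may hide ___ in the cabinet.
'hide' is word 7.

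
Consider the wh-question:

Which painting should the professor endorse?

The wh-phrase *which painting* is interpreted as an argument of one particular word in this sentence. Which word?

Pre-movement form: The professor should endorse which painting.
'which painting' functions as the direct object of 'endorse'. Fronting leaves a gap immediately after 'endorse':
Which painting should the professor endorse ___?

endorse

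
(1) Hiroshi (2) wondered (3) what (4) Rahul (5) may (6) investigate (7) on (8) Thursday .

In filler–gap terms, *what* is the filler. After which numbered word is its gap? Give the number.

6

Before movement: Rahul may investigate what on Thursday.
'what' is the direct object of 'investigate'. It moves to the left edge, and the trace sits right after 'investigate':
Hiroshi wondered what Rahul may investigate ___ on Thursday.
'investigate' is word 6.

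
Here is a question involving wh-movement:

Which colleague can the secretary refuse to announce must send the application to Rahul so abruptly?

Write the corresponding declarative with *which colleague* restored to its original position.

'which colleague' functions as the subject of the clause embedded under 'announce'. Wh-movement fronts it, leaving a gap right after 'announce':
Which colleague can the secretary refuse to announce ___ must send the application to Rahul so abruptly?

The secretary can refuse to announce which colleague must send the application to Rahul so abruptly.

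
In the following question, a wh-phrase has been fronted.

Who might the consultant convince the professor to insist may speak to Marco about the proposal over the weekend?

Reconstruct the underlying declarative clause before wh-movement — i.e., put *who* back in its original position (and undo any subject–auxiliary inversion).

The consultant might convince the professor to insist who may speak to Marco about the proposal over the weekend.

'who' is the subject of the clause embedded under 'insist'. It moves to the left edge, and the trace sits right after 'insist':
Who might the consultant convince the professor to insist ___ may speak to Marco about the proposal over the weekend?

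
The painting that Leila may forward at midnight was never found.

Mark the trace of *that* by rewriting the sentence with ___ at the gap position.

The filler 'that' is interpreted as the direct object of 'forward'. The gap is right after 'forward'.

The painting that Leila may forward ___ at midnight was never found.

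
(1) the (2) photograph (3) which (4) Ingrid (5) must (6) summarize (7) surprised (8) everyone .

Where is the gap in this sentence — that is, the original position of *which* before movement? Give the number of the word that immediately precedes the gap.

'which' functions as the direct object of 'summarize'. Fronting leaves a gap immediately after 'summarize':
The photograph which Ingrid must summarize ___ surprised everyone.
'summarize' is word 6.

6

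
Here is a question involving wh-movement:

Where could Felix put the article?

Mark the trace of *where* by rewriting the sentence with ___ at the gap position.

Where could Felix put the article ___?

Pre-movement form: Felix could put the article where.
The filler 'where' is interpreted as the locative complement of 'put'. The gap is right after 'article'.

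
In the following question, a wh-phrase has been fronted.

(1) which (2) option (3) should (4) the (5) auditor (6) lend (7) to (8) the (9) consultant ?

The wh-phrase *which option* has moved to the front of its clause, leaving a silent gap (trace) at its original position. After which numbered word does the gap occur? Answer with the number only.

6

Before movement: The auditor should lend which option to the consultant.
'which option' functions as the direct object of 'lend'. It moves to the left edge, and the trace sits right after 'lend':
Which option should the auditor lend ___ to the consultant?
'lend' is word 6.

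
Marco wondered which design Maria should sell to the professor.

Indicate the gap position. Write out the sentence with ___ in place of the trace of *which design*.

Before movement: Maria should sell which design to the professor.
'which design' functions as the direct object of 'sell'. The gap is right after 'sell'.

Marco wondered which design Maria should sell ___ to the professor.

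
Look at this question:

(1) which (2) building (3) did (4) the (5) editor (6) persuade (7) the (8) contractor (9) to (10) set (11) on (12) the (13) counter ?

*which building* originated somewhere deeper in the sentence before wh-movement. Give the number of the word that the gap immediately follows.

Underlying clause: The editor did persuade the contractor to set which building on the counter.
'which building' is the direct object of 'set'. Fronting leaves a gap immediately after 'set':
Which building did the editor persuade the contractor to set ___ on the counter?
'set' is word 10.

10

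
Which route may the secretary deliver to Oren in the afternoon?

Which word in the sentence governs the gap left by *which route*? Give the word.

Underlying clause: The secretary may deliver which route to Oren in the afternoon.
'which route' functions as the direct object of 'deliver'. Wh-movement fronts it, leaving a gap right after 'deliver':
Which route may the secretary deliver ___ to Oren in the afternoon?

deliver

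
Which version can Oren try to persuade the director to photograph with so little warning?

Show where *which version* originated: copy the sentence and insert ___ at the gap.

Underlying clause: Oren can try to persuade the director to photograph which version with so little warning.
The filler 'which version' is interpreted as the direct object of 'photograph'. The gap is right after 'photograph'.

Which version can Oren try to persuade the director to photograph ___ with so little warning?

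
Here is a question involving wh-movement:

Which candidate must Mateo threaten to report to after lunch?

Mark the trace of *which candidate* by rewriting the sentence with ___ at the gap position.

Pre-movement form: Mateo must threaten to report to which candidate after lunch.
The filler 'which candidate' is interpreted as the object of the preposition 'to'. The gap is right after 'to'.

Which candidate must Mateo threaten to report to ___ after lunch?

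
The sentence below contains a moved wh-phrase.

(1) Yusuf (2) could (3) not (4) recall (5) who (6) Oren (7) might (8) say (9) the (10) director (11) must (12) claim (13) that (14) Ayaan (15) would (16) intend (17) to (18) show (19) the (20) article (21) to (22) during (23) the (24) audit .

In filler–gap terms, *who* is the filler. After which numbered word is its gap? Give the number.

In situ: Oren might say the director must claim that Ayaan would intend to show the article to who during the audit.
The filler 'who' is interpreted as the object of the preposition 'to' (recipient of 'show'). Wh-movement fronts it, leaving a gap right after 'to':
Yusuf could not recall who Oren might say the director must claim that Ayaan would intend to show the article to ___ during the audit.
'to' is word 21.

21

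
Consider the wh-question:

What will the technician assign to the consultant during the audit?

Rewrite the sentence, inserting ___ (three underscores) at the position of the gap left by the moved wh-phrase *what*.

What will the technician assign ___ to the consultant during the audit?

Before movement: The technician will assign what to the consultant during the audit.
'what' is the direct object of 'assign'. The gap is right after 'assign'.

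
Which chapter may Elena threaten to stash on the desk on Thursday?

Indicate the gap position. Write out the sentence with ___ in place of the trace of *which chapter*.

In situ: Elena may threaten to stash which chapter on the desk on Thursday.
'which chapter' functions as the direct object of 'stash'. The gap is right after 'stash'.

Which chapter may Elena threaten to stash ___ on the desk on Thursday?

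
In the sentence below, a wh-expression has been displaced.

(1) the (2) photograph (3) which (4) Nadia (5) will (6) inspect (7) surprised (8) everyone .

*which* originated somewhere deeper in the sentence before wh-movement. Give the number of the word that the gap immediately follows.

'which' functions as the direct object of 'inspect'. Fronting leaves a gap immediately after 'inspect':
The photograph which Nadia will inspect ___ surprised everyone.
'inspect' is word 6.

6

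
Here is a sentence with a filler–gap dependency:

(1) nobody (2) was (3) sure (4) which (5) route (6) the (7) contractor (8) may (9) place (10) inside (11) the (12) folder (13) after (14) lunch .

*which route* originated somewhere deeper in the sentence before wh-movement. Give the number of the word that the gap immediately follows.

Pre-movement form: The contractor may place which route inside the folder after lunch.
'which route' is the direct object of 'place'. It moves to the left edge, and the trace sits right after 'place':
Nobody was sure which route the contractor may place ___ inside the folder after lunch.
'place' is word 9.

9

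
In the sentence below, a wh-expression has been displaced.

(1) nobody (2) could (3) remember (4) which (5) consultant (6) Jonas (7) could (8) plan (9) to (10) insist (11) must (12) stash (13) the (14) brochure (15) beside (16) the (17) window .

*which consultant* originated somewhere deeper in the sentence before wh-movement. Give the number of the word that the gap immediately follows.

10

Before movement: Jonas could plan to insist which consultant must stash the brochure beside the window.
'which consultant' functions as the subject of the clause embedded under 'insist'. It moves to the left edge, and the trace sits right after 'insist':
Nobody could remember which consultant Jonas could plan to insist ___ must stash the brochure beside the window.
'insist' is word 10.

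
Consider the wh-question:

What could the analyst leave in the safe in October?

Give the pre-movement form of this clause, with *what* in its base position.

'what' is the direct object of 'leave'. It moves to the left edge, and the trace sits right after 'leave':
What could the analyst leave ___ in the safe in October?

The analyst could leave what in the safe in October.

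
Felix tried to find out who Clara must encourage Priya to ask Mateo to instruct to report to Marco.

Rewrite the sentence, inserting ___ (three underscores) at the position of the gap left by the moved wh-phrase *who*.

Felix tried to find out who Clara must encourage Priya to ask Mateo to instruct ___ to report to Marco.

Pre-movement form: Clara must encourage Priya to ask Mateo to instruct who to report to Marco.
'who' functions as the direct object of 'instruct'. The gap is right after 'instruct'.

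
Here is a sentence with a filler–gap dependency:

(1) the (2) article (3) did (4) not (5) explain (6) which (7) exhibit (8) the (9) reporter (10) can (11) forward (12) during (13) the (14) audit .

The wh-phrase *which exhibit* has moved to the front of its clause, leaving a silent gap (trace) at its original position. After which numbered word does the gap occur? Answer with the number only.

Underlying clause: The reporter can forward which exhibit during the audit.
'which exhibit' is the direct object of 'forward'. Wh-movement fronts it, leaving a gap right after 'forward':
The article did not explain which exhibit the reporter can forward ___ during the audit.
'forward' is word 11.

11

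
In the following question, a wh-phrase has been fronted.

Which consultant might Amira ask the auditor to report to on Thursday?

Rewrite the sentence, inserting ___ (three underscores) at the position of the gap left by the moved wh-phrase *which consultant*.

Before movement: Amira might ask the auditor to report to which consultant on Thursday.
'which consultant' functions as the object of the preposition 'to'. The gap is right after 'to'.

Which consultant might Amira ask the auditor to report to ___ on Thursday?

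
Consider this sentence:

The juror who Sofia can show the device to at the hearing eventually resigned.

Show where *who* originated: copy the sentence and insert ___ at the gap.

The juror who Sofia can show the device to ___ at the hearing eventually resigned.

'who' is the object of the preposition 'to' (recipient of 'show'). The gap is right after 'to'.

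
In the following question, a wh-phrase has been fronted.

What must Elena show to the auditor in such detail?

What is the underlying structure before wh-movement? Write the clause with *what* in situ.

The filler 'what' is interpreted as the direct object of 'show'. It moves to the left edge, and the trace sits right after 'show':
What must Elena show ___ to the auditor in such detail?

Elena must show what to the auditor in such detail.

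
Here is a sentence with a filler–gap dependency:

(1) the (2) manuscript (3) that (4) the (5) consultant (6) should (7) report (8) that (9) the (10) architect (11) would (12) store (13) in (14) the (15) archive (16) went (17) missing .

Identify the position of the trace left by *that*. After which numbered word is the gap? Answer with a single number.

The filler 'that' is interpreted as the direct object of 'store'. It moves to the left edge, and the trace sits right after 'store':
The manuscript that the consultant should report that the architect would store ___ in the archive went missing.
'store' is word 12.

12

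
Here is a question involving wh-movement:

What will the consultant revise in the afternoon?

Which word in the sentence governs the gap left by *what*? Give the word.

In situ: The consultant will revise what in the afternoon.
'what' functions as the direct object of 'revise'. Fronting leaves a gap immediately after 'revise':
What will the consultant revise ___ in the afternoon?

revise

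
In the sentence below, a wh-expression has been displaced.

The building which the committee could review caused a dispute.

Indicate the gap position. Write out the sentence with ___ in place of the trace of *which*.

The filler 'which' is interpreted as the direct object of 'review'. The gap is right after 'review'.

The building which the committee could review ___ caused a dispute.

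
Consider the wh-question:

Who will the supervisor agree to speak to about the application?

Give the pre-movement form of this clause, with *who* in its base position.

The filler 'who' is interpreted as the object of the preposition 'to'. It moves to the left edge, and the trace sits right after 'to':
Who will the supervisor agree to speak to ___ about the application?

The supervisor will agree to speak to who about the application.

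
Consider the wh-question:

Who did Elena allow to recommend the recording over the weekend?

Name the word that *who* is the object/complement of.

In situ: Elena did allow who to recommend the recording over the weekend.
The filler 'who' is interpreted as the direct object of 'allow'. Fronting leaves a gap immediately after 'allow':
Who did Elena allow ___ to recommend the recording over the weekend?

allow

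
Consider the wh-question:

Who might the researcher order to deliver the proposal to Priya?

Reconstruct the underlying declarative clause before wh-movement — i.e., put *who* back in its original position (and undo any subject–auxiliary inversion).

The researcher might order who to deliver the proposal to Priya.

The filler 'who' is interpreted as the direct object of 'order'. It moves to the left edge, and the trace sits right after 'order':
Who might the researcher order ___ to deliver the proposal to Priya?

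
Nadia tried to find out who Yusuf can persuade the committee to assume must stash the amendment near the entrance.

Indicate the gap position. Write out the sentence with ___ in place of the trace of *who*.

Before movement: Yusuf can persuade the committee to assume who must stash the amendment near the entrance.
The filler 'who' is interpreted as the subject of the clause embedded under 'assume'. The gap is right after 'assume'.

Nadia tried to find out who Yusuf can persuade the committee to assume ___ must stash the amendment near the entrance.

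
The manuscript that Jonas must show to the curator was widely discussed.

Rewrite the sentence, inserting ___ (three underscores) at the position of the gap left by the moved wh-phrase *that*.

The manuscript that Jonas must show ___ to the curator was widely discussed.

'that' functions as the direct object of 'show'. The gap is right after 'show'.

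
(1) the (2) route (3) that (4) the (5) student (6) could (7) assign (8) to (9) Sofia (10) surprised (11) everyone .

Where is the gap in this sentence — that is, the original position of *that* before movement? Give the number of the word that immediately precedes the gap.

7

The filler 'that' is interpreted as the direct object of 'assign'. Fronting leaves a gap immediately after 'assign':
The route that the student could assign ___ to Sofia surprised everyone.
'assign' is word 7.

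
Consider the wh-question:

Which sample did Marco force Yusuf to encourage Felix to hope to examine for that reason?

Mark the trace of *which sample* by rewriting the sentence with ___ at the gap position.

In situ: Marco did force Yusuf to encourage Felix to hope to examine which sample for that reason.
'which sample' functions as the direct object of 'examine'. The gap is right after 'examine'.

Which sample did Marco force Yusuf to encourage Felix to hope to examine ___ for that reason?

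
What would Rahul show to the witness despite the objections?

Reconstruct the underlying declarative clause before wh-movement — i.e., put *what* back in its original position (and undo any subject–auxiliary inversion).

Rahul would show what to the witness despite the objections.

The filler 'what' is interpreted as the direct object of 'show'. It moves to the left edge, and the trace sits right after 'show':
What would Rahul show ___ to the witness despite the objections?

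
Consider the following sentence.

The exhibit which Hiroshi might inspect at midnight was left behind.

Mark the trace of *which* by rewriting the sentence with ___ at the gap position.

'which' functions as the direct object of 'inspect'. The gap is right after 'inspect'.

The exhibit which Hiroshi might inspect ___ at midnight was left behind.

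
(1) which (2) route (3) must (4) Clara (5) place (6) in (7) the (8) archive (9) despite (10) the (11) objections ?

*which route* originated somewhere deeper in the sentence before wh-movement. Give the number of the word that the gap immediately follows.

5

Underlying clause: Clara must place which route in the archive despite the objections.
'which route' is the direct object of 'place'. Fronting leaves a gap immediately after 'place':
Which route must Clara place ___ in the archive despite the objections?
'place' is word 5.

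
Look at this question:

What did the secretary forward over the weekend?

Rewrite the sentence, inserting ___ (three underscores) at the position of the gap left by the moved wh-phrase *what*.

Underlying clause: The secretary did forward what over the weekend.
'what' is the direct object of 'forward'. The gap is right after 'forward'.

What did the secretary forward ___ over the weekend?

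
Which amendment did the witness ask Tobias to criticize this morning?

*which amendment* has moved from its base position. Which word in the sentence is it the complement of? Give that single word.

Before movement: The witness did ask Tobias to criticize which amendment this morning.
The filler 'which amendment' is interpreted as the direct object of 'criticize'. Fronting leaves a gap immediately after 'criticize':
Which amendment did the witness ask Tobias to criticize ___ this morning?

criticize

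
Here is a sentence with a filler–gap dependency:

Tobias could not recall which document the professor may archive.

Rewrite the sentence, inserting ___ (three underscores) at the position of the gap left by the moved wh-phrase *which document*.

In situ: The professor may archive which document.
'which document' functions as the direct object of 'archive'. The gap is right after 'archive'.

Tobias could not recall which document the professor may archive ___.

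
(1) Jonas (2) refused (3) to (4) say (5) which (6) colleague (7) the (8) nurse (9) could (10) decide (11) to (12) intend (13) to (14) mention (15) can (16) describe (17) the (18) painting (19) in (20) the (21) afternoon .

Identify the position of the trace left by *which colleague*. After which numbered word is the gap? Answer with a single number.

14

Before movement: The nurse could decide to intend to mention which colleague can describe the painting in the afternoon.
'which colleague' functions as the subject of the clause embedded under 'mention'. Fronting leaves a gap immediately after 'mention':
Jonas refused to say which colleague the nurse could decide to intend to mention ___ can describe the painting in the afternoon.
'mention' is word 14.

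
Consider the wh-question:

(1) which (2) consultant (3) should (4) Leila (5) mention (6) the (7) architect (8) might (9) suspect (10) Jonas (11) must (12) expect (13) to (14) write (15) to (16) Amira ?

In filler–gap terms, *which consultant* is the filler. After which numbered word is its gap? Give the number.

12

Underlying clause: Leila should mention the architect might suspect Jonas must expect which consultant to write to Amira.
The filler 'which consultant' is interpreted as the direct object of 'expect'. It moves to the left edge, and the trace sits right after 'expect':
Which consultant should Leila mention the architect might suspect Jonas must expect ___ to write to Amira?
'expect' is word 12.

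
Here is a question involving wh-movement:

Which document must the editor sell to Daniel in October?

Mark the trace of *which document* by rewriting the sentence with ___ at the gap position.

In situ: The editor must sell which document to Daniel in October.
The filler 'which document' is interpreted as the direct object of 'sell'. The gap is right after 'sell'.

Which document must the editor sell ___ to Daniel in October?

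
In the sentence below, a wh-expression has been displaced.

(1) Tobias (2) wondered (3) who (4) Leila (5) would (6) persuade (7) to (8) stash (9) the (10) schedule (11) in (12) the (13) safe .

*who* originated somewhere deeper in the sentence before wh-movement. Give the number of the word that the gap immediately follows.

In situ: Leila would persuade who to stash the schedule in the safe.
'who' functions as the direct object of 'persuade'. It moves to the left edge, and the trace sits right after 'persuade':
Tobias wondered who Leila would persuade ___ to stash the schedule in the safe.
'persuade' is word 6.

6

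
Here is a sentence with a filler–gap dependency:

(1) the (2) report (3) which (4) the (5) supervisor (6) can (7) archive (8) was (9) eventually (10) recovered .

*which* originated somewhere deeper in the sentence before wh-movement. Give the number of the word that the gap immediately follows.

'which' functions as the direct object of 'archive'. Wh-movement fronts it, leaving a gap right after 'archive':
The report which the supervisor can archive ___ was eventually recovered.
'archive' is word 7.

7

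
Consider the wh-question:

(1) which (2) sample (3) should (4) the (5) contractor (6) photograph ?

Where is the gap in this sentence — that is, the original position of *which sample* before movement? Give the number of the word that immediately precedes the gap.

6

In situ: The contractor should photograph which sample.
The filler 'which sample' is interpreted as the direct object of 'photograph'. It moves to the left edge, and the trace sits right after 'photograph':
Which sample should the contractor photograph ___?
'photograph' is word 6.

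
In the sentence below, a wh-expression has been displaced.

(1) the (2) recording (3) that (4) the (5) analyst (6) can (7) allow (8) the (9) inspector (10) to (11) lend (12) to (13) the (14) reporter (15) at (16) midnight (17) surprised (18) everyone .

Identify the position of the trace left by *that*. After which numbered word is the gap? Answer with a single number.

'that' functions as the direct object of 'lend'. It moves to the left edge, and the trace sits right after 'lend':
The recording that the analyst can allow the inspector to lend ___ to the reporter at midnight surprised everyone.
'lend' is word 11.

11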